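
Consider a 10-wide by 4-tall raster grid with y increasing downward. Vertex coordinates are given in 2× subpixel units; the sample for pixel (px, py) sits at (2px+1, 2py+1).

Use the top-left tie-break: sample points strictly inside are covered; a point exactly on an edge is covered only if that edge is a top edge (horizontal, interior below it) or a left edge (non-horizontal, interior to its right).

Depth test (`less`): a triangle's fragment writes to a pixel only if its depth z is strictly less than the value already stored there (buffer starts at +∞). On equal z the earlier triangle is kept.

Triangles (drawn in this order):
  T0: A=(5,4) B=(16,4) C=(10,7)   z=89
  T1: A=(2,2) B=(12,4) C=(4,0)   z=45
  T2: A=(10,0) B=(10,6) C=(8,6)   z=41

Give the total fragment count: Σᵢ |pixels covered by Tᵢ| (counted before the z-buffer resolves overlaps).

T0:
  2·area = 33
  edge (5, 4)→(16, 4): d=(11,0) top-left  bias=+0
  edge (16, 4)→(10, 7): d=(-6,3) right/bottom  bias=-1
  edge (10, 7)→(5, 4): d=(-5,-3) top-left  bias=+0
    (3,2)@(7, 5): e=[11,21,1] → X
    (4,2)@(9, 5): e=[11,15,7] → X
    (5,2)@(11, 5): e=[11,9,13] → X
    (6,2)@(13, 5): e=[11,3,19] → X
    (7,2)@(15, 5): e=[11,-3,25] → .
    (3,3)@(7, 7): e=[33,9,-9] → .
    (4,3)@(9, 7): e=[33,3,-3] → .
    (5,3)@(11, 7): e=[33,-3,3] → .
    (6,3)@(13, 7): e=[33,-9,9] → .
  covered (4 px):
    . . . . . . . . . .
    . . . . . . . . . .
    . . . X X X X . . .
    . . . . . . . . . .
T1:
  2·area = 24  (B↔C swapped to make it positive)
  edge (2, 2)→(4, 0): d=(2,-2) top-left  bias=+0
  edge (4, 0)→(12, 4): d=(8,4) right/bottom  bias=-1
  edge (12, 4)→(2, 2): d=(-10,-2) top-left  bias=+0
    (1,0)@(3, 1): e=[0,12,12] → X  [on edge]
    (2,0)@(5, 1): e=[4,4,16] → X
    (3,0)@(7, 1): e=[8,-4,20] → .
    (0,1)@(1, 3): e=[0,36,-12] → .  [on edge]
    (1,1)@(3, 3): e=[4,28,-8] → .
    (2,1)@(5, 3): e=[8,20,-4] → .
    (3,1)@(7, 3): e=[12,12,0] → X  [on edge]
    (4,1)@(9, 3): e=[16,4,4] → X
    (5,1)@(11, 3): e=[20,-4,8] → .
    (3,2)@(7, 5): e=[16,28,-20] → .
    (4,2)@(9, 5): e=[20,20,-16] → .
    (8,2)@(17, 5): e=[36,-12,0] → .  [on edge]
  covered (4 px):
    . X X . . . . . . .
    . . . X X . . . . .
    . . . . . . . . . .
    . . . . . . . . . .
T2:
  2·area = 12
  edge (10, 0)→(10, 6): d=(0,6) right/bottom  bias=-1
  edge (10, 6)→(8, 6): d=(-2,0) right/bottom  bias=-1
  edge (8, 6)→(10, 0): d=(2,-6) top-left  bias=+0
    (4,1)@(9, 3): e=[6,6,0] → X  [on edge]
    (5,1)@(11, 3): e=[-6,6,12] → .
    (4,2)@(9, 5): e=[6,2,4] → X
    (5,2)@(11, 5): e=[-6,2,16] → .
    (4,3)@(9, 7): e=[6,-2,8] → .
  covered (2 px):
    . . . . . . . . . .
    . . . . X . . . . .
    . . . . X . . . . .
    . . . . . . . . . .

Final: 10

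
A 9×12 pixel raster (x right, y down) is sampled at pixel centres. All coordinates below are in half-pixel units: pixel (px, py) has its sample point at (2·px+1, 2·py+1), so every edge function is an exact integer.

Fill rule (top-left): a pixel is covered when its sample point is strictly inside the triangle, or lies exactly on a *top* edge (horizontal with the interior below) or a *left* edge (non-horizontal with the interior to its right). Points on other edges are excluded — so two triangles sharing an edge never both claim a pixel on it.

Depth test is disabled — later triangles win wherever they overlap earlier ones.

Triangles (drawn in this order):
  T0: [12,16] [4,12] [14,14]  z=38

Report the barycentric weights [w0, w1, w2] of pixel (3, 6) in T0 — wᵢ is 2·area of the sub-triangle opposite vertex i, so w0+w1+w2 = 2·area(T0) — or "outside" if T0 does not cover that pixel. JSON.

T0:
  2·area = 24
  edge (12, 16)→(4, 12): d=(-8,-4) top-left  bias=+0
  edge (4, 12)→(14, 14): d=(10,2) right/bottom  bias=-1
  edge (14, 14)→(12, 16): d=(-2,2) right/bottom  bias=-1
    (8,5)@(17, 11): e=[60,-36,0] → ·  [on edge]
    (3,6)@(7, 13): e=[4,4,16] → █
    (4,6)@(9, 13): e=[12,0,12] → ·  [on edge]
    (7,6)@(15, 13): e=[36,-12,0] → ·  [on edge]
    (3,7)@(7, 15): e=[-12,24,12] → ·
    (5,7)@(11, 15): e=[4,16,4] → █
    (6,7)@(13, 15): e=[12,12,0] → ·  [on edge]
    (5,8)@(11, 17): e=[-12,36,0] → ·  [on edge]
    (4,9)@(9, 19): e=[-36,60,0] → ·  [on edge]
    (3,10)@(7, 21): e=[-60,84,0] → ·  [on edge]
    (2,11)@(5, 23): e=[-84,108,0] → ·  [on edge]
  covered (2 px):
    · · · · · · · · ·
    · · · · · · · · ·
    · · · · · · · · ·
    · · · · · · · · ·
    · · · · · · · · ·
    · · · · · · · · ·
    · · · █ · · · · ·
    · · · · · █ · · ·
    · · · · · · · · ·
    · · · · · · · · ·
    · · · · · · · · ·
    · · · · · · · · ·

Result: [4,16,4]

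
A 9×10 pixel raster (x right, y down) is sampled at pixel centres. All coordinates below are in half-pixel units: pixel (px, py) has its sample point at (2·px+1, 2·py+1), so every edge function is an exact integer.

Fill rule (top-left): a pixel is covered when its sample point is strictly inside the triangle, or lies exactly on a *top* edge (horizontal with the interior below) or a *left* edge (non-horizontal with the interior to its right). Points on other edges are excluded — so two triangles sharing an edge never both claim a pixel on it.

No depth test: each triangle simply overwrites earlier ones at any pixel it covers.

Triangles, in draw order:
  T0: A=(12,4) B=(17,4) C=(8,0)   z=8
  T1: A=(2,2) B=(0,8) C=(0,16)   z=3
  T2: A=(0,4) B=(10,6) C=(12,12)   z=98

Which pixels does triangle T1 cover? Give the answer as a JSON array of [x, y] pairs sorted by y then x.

T0:
  2·area = 20  (B↔C swapped to make it positive)
  edge (12, 4)→(8, 0): d=(-4,-4) top-left  bias=+0
  edge (8, 0)→(17, 4): d=(9,4) right/bottom  bias=-1
  edge (17, 4)→(12, 4): d=(-5,0) right/bottom  bias=-1
    (4,0)@(9, 1): e=[0,5,15] → █  [on edge]
    (5,0)@(11, 1): e=[8,-3,15] → ·
    (4,1)@(9, 3): e=[-8,23,5] → ·
    (5,1)@(11, 3): e=[0,15,5] → █  [on edge]
    (6,1)@(13, 3): e=[8,7,5] → █
    (7,1)@(15, 3): e=[16,-1,5] → ·
    (5,2)@(11, 5): e=[-8,33,-5] → ·
    (6,2)@(13, 5): e=[0,25,-5] → ·  [on edge]
    (7,3)@(15, 7): e=[0,35,-15] → ·  [on edge]
    (8,4)@(17, 9): e=[0,45,-25] → ·  [on edge]
  covered (3 px):
    · · · · █ · · · ·
    · · · · · █ █ · ·
    · · · · · · · · ·
    · · · · · · · · ·
    · · · · · · · · ·
    · · · · · · · · ·
    · · · · · · · · ·
    · · · · · · · · ·
    · · · · · · · · ·
    · · · · · · · · ·
T1:
  2·area = 16  (B↔C swapped to make it positive)
  edge (2, 2)→(0, 16): d=(-2,14) right/bottom  bias=-1
  edge (0, 16)→(0, 8): d=(0,-8) top-left  bias=+0
  edge (0, 8)→(2, 2): d=(2,-6) top-left  bias=+0
    (0,2)@(1, 5): e=[8,8,0] → █  [on edge]
    (1,2)@(3, 5): e=[-20,24,12] → ·
    (0,3)@(1, 7): e=[4,8,4] → █
    (1,3)@(3, 7): e=[-24,24,16] → ·
    (0,4)@(1, 9): e=[0,8,8] → ·  [on edge]
  covered (2 px):
    · · · · · · · · ·
    · · · · · · · · ·
    █ · · · · · · · ·
    █ · · · · · · · ·
    · · · · · · · · ·
    · · · · · · · · ·
    · · · · · · · · ·
    · · · · · · · · ·
    · · · · · · · · ·
    · · · · · · · · ·
T2:
  2·area = 56
  edge (0, 4)→(10, 6): d=(10,2) right/bottom  bias=-1
  edge (10, 6)→(12, 12): d=(2,6) right/bottom  bias=-1
  edge (12, 12)→(0, 4): d=(-12,-8) top-left  bias=+0
    (4,1)@(9, 3): e=[-28,0,84] → ·  [on edge]
    (1,2)@(3, 5): e=[4,40,12] → █
    (2,2)@(5, 5): e=[0,28,28] → ·  [on edge]
    (1,3)@(3, 7): e=[24,44,-12] → ·
    (2,3)@(5, 7): e=[20,32,4] → █
    (3,3)@(7, 7): e=[16,20,20] → █
    (4,3)@(9, 7): e=[12,8,36] → █
    (5,3)@(11, 7): e=[8,-4,52] → ·
    (7,3)@(15, 7): e=[0,-28,84] → ·  [on edge]
    (2,4)@(5, 9): e=[40,36,-20] → ·
    (3,4)@(7, 9): e=[36,24,-4] → ·
    (4,4)@(9, 9): e=[32,12,12] → █
    (5,4)@(11, 9): e=[28,0,28] → ·  [on edge]
    (6,7)@(13, 15): e=[84,0,-28] → ·  [on edge]
  covered (6 px):
    · · · · · · · · ·
    · · · · · · · · ·
    · █ · · · · · · ·
    · · █ █ █ · · · ·
    · · · · █ · · · ·
    · · · · · █ · · ·
    · · · · · · · · ·
    · · · · · · · · ·
    · · · · · · · · ·
    · · · · · · · · ·

Result: [[0,2],[0,3]]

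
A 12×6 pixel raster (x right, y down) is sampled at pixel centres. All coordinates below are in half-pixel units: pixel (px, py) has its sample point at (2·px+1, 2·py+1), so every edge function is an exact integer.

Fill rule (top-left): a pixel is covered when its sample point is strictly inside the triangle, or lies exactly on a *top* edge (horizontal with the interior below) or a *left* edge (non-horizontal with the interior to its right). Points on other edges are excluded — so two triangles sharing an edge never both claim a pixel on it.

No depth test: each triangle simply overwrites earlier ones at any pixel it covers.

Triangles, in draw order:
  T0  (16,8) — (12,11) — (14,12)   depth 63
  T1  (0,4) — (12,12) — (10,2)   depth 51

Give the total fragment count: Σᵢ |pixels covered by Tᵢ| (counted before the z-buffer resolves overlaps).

T0:
  2·area = 10  (B↔C swapped to make it positive)
  edge (16, 8)→(14, 12): d=(-2,4) right/bottom  bias=-1
  edge (14, 12)→(12, 11): d=(-2,-1) top-left  bias=+0
  edge (12, 11)→(16, 8): d=(4,-3) top-left  bias=+0
    (7,4)@(15, 9): e=[2,7,1] → #
    (8,4)@(17, 9): e=[-6,9,7] → ·
    (6,5)@(13, 11): e=[6,1,3] → #
    (7,5)@(15, 11): e=[-2,3,9] → ·
  covered (2 px):
    · · · · · · · · · · · ·
    · · · · · · · · · · · ·
    · · · · · · · · · · · ·
    · · · · · · · · · · · ·
    · · · · · · · # · · · ·
    · · · · · · # · · · · ·
T1:
  2·area = 104  (B↔C swapped to make it positive)
  edge (0, 4)→(10, 2): d=(10,-2) top-left  bias=+0
  edge (10, 2)→(12, 12): d=(2,10) right/bottom  bias=-1
  edge (12, 12)→(0, 4): d=(-12,-8) top-left  bias=+0
    (7,0)@(15, 1): e=[0,-52,156] → ·  [on edge]
    (2,1)@(5, 3): e=[0,52,52] → #  [on edge]
    (3,1)@(7, 3): e=[4,32,68] → #
    (4,1)@(9, 3): e=[8,12,84] → #
    (5,1)@(11, 3): e=[12,-8,100] → ·
    (1,2)@(3, 5): e=[16,76,12] → #
    (5,2)@(11, 5): e=[32,-4,76] → ·
    (1,3)@(3, 7): e=[36,80,-12] → ·
    (2,3)@(5, 7): e=[40,60,4] → #
    (5,3)@(11, 7): e=[52,0,52] → ·  [on edge]
    (2,4)@(5, 9): e=[60,64,-20] → ·
    (3,4)@(7, 9): e=[64,44,-4] → ·
  covered (13 px):
    · · · · · · · · · · · ·
    · · # # # · · · · · · ·
    · # # # # · · · · · · ·
    · · # # # · · · · · · ·
    · · · · # # · · · · · ·
    · · · · · # · · · · · ·

Result: 15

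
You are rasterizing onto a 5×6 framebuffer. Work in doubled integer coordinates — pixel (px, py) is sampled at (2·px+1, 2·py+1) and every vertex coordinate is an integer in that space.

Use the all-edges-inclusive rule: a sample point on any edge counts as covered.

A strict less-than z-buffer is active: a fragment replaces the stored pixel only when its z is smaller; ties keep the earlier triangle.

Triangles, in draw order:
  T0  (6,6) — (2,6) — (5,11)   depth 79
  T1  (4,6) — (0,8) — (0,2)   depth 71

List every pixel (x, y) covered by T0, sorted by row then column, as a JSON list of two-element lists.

T0:
  2·area = 20  (B↔C swapped to make it positive)
  edge (6, 6)→(5, 11): d=(-1,5) inclusive
  edge (5, 11)→(2, 6): d=(-3,-5) inclusive
  edge (2, 6)→(6, 6): d=(4,0) inclusive
    (3,0)@(7, 1): e=[0,40,-20] → ·  [on edge]
    (1,3)@(3, 7): e=[14,2,4] → █
    (2,3)@(5, 7): e=[4,12,4] → █
    (3,3)@(7, 7): e=[-6,22,4] → ·
    (1,4)@(3, 9): e=[12,-4,12] → ·
    (2,4)@(5, 9): e=[2,6,12] → █
    (3,4)@(7, 9): e=[-8,16,12] → ·
    (2,5)@(5, 11): e=[0,0,20] → █  [on edge]
    (3,5)@(7, 11): e=[-10,10,20] → ·
  covered (4 px):
    · · · · ·
    · · · · ·
    · · · · ·
    · █ █ · ·
    · · █ · ·
    · · █ · ·
T1:
  2·area = 24
  edge (4, 6)→(0, 8): d=(-4,2) inclusive
  edge (0, 8)→(0, 2): d=(0,-6) inclusive
  edge (0, 2)→(4, 6): d=(4,4) inclusive
    (0,1)@(1, 3): e=[18,6,0] → █  [on edge]
    (1,1)@(3, 3): e=[14,18,-8] → ·
    (0,2)@(1, 5): e=[10,6,8] → █
    (1,2)@(3, 5): e=[6,18,0] → █  [on edge]
    (2,2)@(5, 5): e=[2,30,-8] → ·
    (0,3)@(1, 7): e=[2,6,16] → █
    (1,3)@(3, 7): e=[-2,18,8] → ·
    (2,3)@(5, 7): e=[-6,30,0] → ·  [on edge]
    (0,4)@(1, 9): e=[-6,6,24] → ·
    (3,4)@(7, 9): e=[-18,42,0] → ·  [on edge]
    (4,5)@(9, 11): e=[-30,54,0] → ·  [on edge]
  covered (4 px):
    · · · · ·
    █ · · · ·
    █ █ · · ·
    █ · · · ·
    · · · · ·
    · · · · ·

Result: [[1,3],[2,3],[2,4],[2,5]]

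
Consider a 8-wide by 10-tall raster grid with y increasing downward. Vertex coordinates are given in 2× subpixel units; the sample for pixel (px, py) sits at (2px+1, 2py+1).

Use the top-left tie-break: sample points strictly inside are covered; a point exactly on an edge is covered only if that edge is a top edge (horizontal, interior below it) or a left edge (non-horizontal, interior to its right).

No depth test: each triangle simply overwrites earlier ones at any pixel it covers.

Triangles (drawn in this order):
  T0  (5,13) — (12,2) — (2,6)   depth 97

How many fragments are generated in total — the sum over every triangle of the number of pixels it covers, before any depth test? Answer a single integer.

T0:
  2·area = 82  (B↔C swapped to make it positive)
  edge (5, 13)→(2, 6): d=(-3,-7) top-left  bias=+0
  edge (2, 6)→(12, 2): d=(10,-4) top-left  bias=+0
  edge (12, 2)→(5, 13): d=(-7,11) right/bottom  bias=-1
    (5,1)@(11, 3): e=[72,6,4] → X
    (6,1)@(13, 3): e=[86,14,-18] → .
    (2,2)@(5, 5): e=[24,2,56] → X
    (3,2)@(7, 5): e=[38,10,34] → X
    (4,2)@(9, 5): e=[52,18,12] → X
    (5,2)@(11, 5): e=[66,26,-10] → .
    (1,3)@(3, 7): e=[4,14,64] → X
    (4,3)@(9, 7): e=[46,38,-2] → .
    (1,4)@(3, 9): e=[-2,34,50] → .
    (2,4)@(5, 9): e=[12,42,28] → X
    (4,4)@(9, 9): e=[40,58,-16] → .
    (2,5)@(5, 11): e=[6,62,14] → X
    (2,6)@(5, 13): e=[0,82,0] → .  [on edge]
  covered (10 px):
    . . . . . . . .
    . . . . . X . .
    . . X X X . . .
    . X X X . . . .
    . . X X . . . .
    . . X . . . . .
    . . . . . . . .
    . . . . . . . .
    . . . . . . . .
    . . . . . . . .

Answer: 10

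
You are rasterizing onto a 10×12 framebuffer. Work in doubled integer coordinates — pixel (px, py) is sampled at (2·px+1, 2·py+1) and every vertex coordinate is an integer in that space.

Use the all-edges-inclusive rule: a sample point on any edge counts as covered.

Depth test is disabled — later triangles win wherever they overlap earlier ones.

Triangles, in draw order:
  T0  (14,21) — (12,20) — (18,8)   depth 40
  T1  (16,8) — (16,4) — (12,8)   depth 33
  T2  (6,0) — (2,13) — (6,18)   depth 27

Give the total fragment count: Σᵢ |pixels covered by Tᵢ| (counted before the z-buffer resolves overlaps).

T0:
  2·area = 30
  edge (14, 21)→(12, 20): d=(-2,-1) inclusive
  edge (12, 20)→(18, 8): d=(6,-12) inclusive
  edge (18, 8)→(14, 21): d=(-4,13) inclusive
    (8,5)@(17, 11): e=[23,6,1] → █
    (9,5)@(19, 11): e=[25,30,-25] → ·
    (8,6)@(17, 13): e=[19,18,-7] → ·
    (7,7)@(15, 15): e=[13,6,11] → █
    (8,7)@(17, 15): e=[15,30,-15] → ·
    (7,8)@(15, 17): e=[9,18,3] → █
    (8,8)@(17, 17): e=[11,42,-23] → ·
    (6,9)@(13, 19): e=[3,6,21] → █
    (7,9)@(15, 19): e=[5,30,-5] → ·
    (6,10)@(13, 21): e=[-1,18,13] → ·
  covered (4 px):
    · · · · · · · · · ·
    · · · · · · · · · ·
    · · · · · · · · · ·
    · · · · · · · · · ·
    · · · · · · · · · ·
    · · · · · · · · █ ·
    · · · · · · · · · ·
    · · · · · · · █ · ·
    · · · · · · · █ · ·
    · · · · · · █ · · ·
    · · · · · · · · · ·
    · · · · · · · · · ·
T1:
  2·area = 16  (B↔C swapped to make it positive)
  edge (16, 8)→(12, 8): d=(-4,0) inclusive
  edge (12, 8)→(16, 4): d=(4,-4) inclusive
  edge (16, 4)→(16, 8): d=(0,4) inclusive
    (9,0)@(19, 1): e=[28,0,-12] → ·  [on edge]
    (8,1)@(17, 3): e=[20,0,-4] → ·  [on edge]
    (7,2)@(15, 5): e=[12,0,4] → █  [on edge]
    (8,2)@(17, 5): e=[12,8,-4] → ·
    (6,3)@(13, 7): e=[4,0,12] → █  [on edge]
    (8,3)@(17, 7): e=[4,16,-4] → ·
    (5,4)@(11, 9): e=[-4,0,20] → ·  [on edge]
    (6,4)@(13, 9): e=[-4,8,12] → ·
    (7,4)@(15, 9): e=[-4,16,4] → ·
    (4,5)@(9, 11): e=[-12,0,28] → ·  [on edge]
    (3,6)@(7, 13): e=[-20,0,36] → ·  [on edge]
    (2,7)@(5, 15): e=[-28,0,44] → ·  [on edge]
    (1,8)@(3, 17): e=[-36,0,52] → ·  [on edge]
    (0,9)@(1, 19): e=[-44,0,60] → ·  [on edge]
  covered (3 px):
    · · · · · · · · · ·
    · · · · · · · · · ·
    · · · · · · · █ · ·
    · · · · · · █ █ · ·
    · · · · · · · · · ·
    · · · · · · · · · ·
    · · · · · · · · · ·
    · · · · · · · · · ·
    · · · · · · · · · ·
    · · · · · · · · · ·
    · · · · · · · · · ·
    · · · · · · · · · ·
T2:
  2·area = 72  (B↔C swapped to make it positive)
  edge (6, 0)→(6, 18): d=(0,18) inclusive
  edge (6, 18)→(2, 13): d=(-4,-5) inclusive
  edge (2, 13)→(6, 0): d=(4,-13) inclusive
    (2,2)@(5, 5): e=[18,47,7] → █
    (3,2)@(7, 5): e=[-18,57,33] → ·
    (2,3)@(5, 7): e=[18,39,15] → █
    (3,3)@(7, 7): e=[-18,49,41] → ·
    (2,4)@(5, 9): e=[18,31,23] → █
    (3,4)@(7, 9): e=[-18,41,49] → ·
    (1,5)@(3, 11): e=[54,13,5] → █
    (3,5)@(7, 11): e=[-18,33,57] → ·
    (1,6)@(3, 13): e=[54,5,13] → █
    (3,6)@(7, 13): e=[-18,25,65] → ·
    (1,7)@(3, 15): e=[54,-3,21] → ·
    (2,7)@(5, 15): e=[18,7,47] → █
  covered (8 px):
    · · · · · · · · · ·
    · · · · · · · · · ·
    · · █ · · · · · · ·
    · · █ · · · · · · ·
    · · █ · · · · · · ·
    · █ █ · · · · · · ·
    · █ █ · · · · · · ·
    · · █ · · · · · · ·
    · · · · · · · · · ·
    · · · · · · · · · ·
    · · · · · · · · · ·
    · · · · · · · · · ·

Result: 15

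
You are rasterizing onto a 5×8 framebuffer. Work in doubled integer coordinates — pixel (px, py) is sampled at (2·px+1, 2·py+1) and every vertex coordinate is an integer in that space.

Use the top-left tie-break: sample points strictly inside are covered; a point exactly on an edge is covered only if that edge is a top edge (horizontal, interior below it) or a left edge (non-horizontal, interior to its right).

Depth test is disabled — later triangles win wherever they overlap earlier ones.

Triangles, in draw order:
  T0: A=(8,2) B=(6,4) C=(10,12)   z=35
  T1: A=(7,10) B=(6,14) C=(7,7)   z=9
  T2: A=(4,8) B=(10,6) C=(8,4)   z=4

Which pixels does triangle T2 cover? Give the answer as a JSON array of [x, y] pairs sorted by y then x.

T0:
  2·area = 24  (B↔C swapped to make it positive)
  edge (8, 2)→(10, 12): d=(2,10) right/bottom  bias=-1
  edge (10, 12)→(6, 4): d=(-4,-8) top-left  bias=+0
  edge (6, 4)→(8, 2): d=(2,-2) top-left  bias=+0
    (4,0)@(9, 1): e=[-12,36,0] → .  [on edge]
    (3,1)@(7, 3): e=[12,12,0] → X  [on edge]
    (4,1)@(9, 3): e=[-8,28,4] → .
    (2,2)@(5, 5): e=[36,-12,0] → .  [on edge]
    (3,2)@(7, 5): e=[16,4,4] → X
    (4,2)@(9, 5): e=[-4,20,8] → .
    (1,3)@(3, 7): e=[60,-36,0] → .  [on edge]
    (3,3)@(7, 7): e=[20,-4,8] → .
    (4,3)@(9, 7): e=[0,12,12] → .  [on edge]
    (0,4)@(1, 9): e=[84,-60,0] → .  [on edge]
    (4,4)@(9, 9): e=[4,4,16] → X
    (4,5)@(9, 11): e=[8,-4,20] → .
  covered (3 px):
    . . . . .
    . . . X .
    . . . X .
    . . . . .
    . . . . X
    . . . . .
    . . . . .
    . . . . .
T1:
  2·area = 3
  edge (7, 10)→(6, 14): d=(-1,4) right/bottom  bias=-1
  edge (6, 14)→(7, 7): d=(1,-7) top-left  bias=+0
  edge (7, 7)→(7, 10): d=(0,3) right/bottom  bias=-1
    (3,0)@(7, 1): e=[9,-6,0] → .  [on edge]
    (3,1)@(7, 3): e=[7,-4,0] → .  [on edge]
    (3,2)@(7, 5): e=[5,-2,0] → .  [on edge]
    (3,3)@(7, 7): e=[3,0,0] → .  [on edge]
    (3,4)@(7, 9): e=[1,2,0] → .  [on edge]
    (3,5)@(7, 11): e=[-1,4,0] → .  [on edge]
    (3,6)@(7, 13): e=[-3,6,0] → .  [on edge]
    (3,7)@(7, 15): e=[-5,8,0] → .  [on edge]
  covered (0 px):
    . . . . .
    . . . . .
    . . . . .
    . . . . .
    . . . . .
    . . . . .
    . . . . .
    . . . . .
T2:
  2·area = 16  (B↔C swapped to make it positive)
  edge (4, 8)→(8, 4): d=(4,-4) top-left  bias=+0
  edge (8, 4)→(10, 6): d=(2,2) right/bottom  bias=-1
  edge (10, 6)→(4, 8): d=(-6,2) right/bottom  bias=-1
    (2,0)@(5, 1): e=[-24,0,40] → .  [on edge]
    (3,1)@(7, 3): e=[-8,0,24] → .  [on edge]
    (4,1)@(9, 3): e=[0,-4,20] → .  [on edge]
    (3,2)@(7, 5): e=[0,4,12] → X  [on edge]
    (4,2)@(9, 5): e=[8,0,8] → .  [on edge]
    (2,3)@(5, 7): e=[0,12,4] → X  [on edge]
    (3,3)@(7, 7): e=[8,8,0] → .  [on edge]
    (0,4)@(1, 9): e=[-8,24,0] → .  [on edge]
    (1,4)@(3, 9): e=[0,20,-4] → .  [on edge]
    (2,4)@(5, 9): e=[8,16,-8] → .
    (0,5)@(1, 11): e=[0,28,-12] → .  [on edge]
  covered (2 px):
    . . . . .
    . . . . .
    . . . X .
    . . X . .
    . . . . .
    . . . . .
    . . . . .
    . . . . .

Answer: [[3,2],[2,3]]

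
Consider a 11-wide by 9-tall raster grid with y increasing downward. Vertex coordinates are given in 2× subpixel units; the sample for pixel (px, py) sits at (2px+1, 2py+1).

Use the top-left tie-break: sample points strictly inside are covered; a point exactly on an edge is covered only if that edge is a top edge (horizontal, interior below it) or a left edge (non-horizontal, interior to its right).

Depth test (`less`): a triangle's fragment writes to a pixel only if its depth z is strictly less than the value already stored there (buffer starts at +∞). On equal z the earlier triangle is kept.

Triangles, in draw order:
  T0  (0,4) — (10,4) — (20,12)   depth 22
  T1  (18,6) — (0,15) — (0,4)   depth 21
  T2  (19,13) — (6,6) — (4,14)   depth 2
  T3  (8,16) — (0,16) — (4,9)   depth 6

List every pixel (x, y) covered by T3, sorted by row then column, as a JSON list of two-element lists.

T0:
  2·area = 80
  edge (0, 4)→(10, 4): d=(10,0) top-left  bias=+0
  edge (10, 4)→(20, 12): d=(10,8) right/bottom  bias=-1
  edge (20, 12)→(0, 4): d=(-20,-8) top-left  bias=+0
    (1,2)@(3, 5): e=[10,66,4] → #
    (2,2)@(5, 5): e=[10,50,20] → #
    (3,2)@(7, 5): e=[10,34,36] → #
    (4,2)@(9, 5): e=[10,18,52] → #
    (5,2)@(11, 5): e=[10,2,68] → #
    (6,2)@(13, 5): e=[10,-14,84] → ·
    (1,3)@(3, 7): e=[30,86,-36] → ·
    (2,3)@(5, 7): e=[30,70,-20] → ·
    (3,3)@(7, 7): e=[30,54,-4] → ·
    (4,3)@(9, 7): e=[30,38,12] → #
    (6,3)@(13, 7): e=[30,6,44] → #
    (7,3)@(15, 7): e=[30,-10,60] → ·
  covered (10 px):
    · · · · · · · · · · ·
    · · · · · · · · · · ·
    · # # # # # · · · · ·
    · · · · # # # · · · ·
    · · · · · · # # · · ·
    · · · · · · · · · · ·
    · · · · · · · · · · ·
    · · · · · · · · · · ·
    · · · · · · · · · · ·
T1:
  2·area = 198
  edge (18, 6)→(0, 15): d=(-18,9) right/bottom  bias=-1
  edge (0, 15)→(0, 4): d=(0,-11) top-left  bias=+0
  edge (0, 4)→(18, 6): d=(18,2) right/bottom  bias=-1
    (0,2)@(1, 5): e=[171,11,16] → #
    (1,2)@(3, 5): e=[153,33,12] → #
    (2,2)@(5, 5): e=[135,55,8] → #
    (3,2)@(7, 5): e=[117,77,4] → #
    (4,2)@(9, 5): e=[99,99,0] → ·  [on edge]
    (0,3)@(1, 7): e=[135,11,52] → #
    (4,3)@(9, 7): e=[63,99,36] → #
    (5,3)@(11, 7): e=[45,121,32] → #
    (6,3)@(13, 7): e=[27,143,28] → #
    (7,3)@(15, 7): e=[9,165,24] → #
    (8,3)@(17, 7): e=[-9,187,20] → ·
    (0,4)@(1, 9): e=[99,11,88] → #
  covered (24 px):
    · · · · · · · · · · ·
    · · · · · · · · · · ·
    # # # # · · · · · · ·
    # # # # # # # # · · ·
    # # # # # # · · · · ·
    # # # # · · · · · · ·
    # # · · · · · · · · ·
    · · · · · · · · · · ·
    · · · · · · · · · · ·
T2:
  2·area = 118  (B↔C swapped to make it positive)
  edge (19, 13)→(4, 14): d=(-15,1) right/bottom  bias=-1
  edge (4, 14)→(6, 6): d=(2,-8) top-left  bias=+0
  edge (6, 6)→(19, 13): d=(13,7) right/bottom  bias=-1
    (3,3)@(7, 7): e=[102,10,6] → #
    (4,3)@(9, 7): e=[100,26,-8] → ·
    (3,4)@(7, 9): e=[72,14,32] → #
    (4,4)@(9, 9): e=[70,30,18] → #
    (5,4)@(11, 9): e=[68,46,4] → #
    (6,4)@(13, 9): e=[66,62,-10] → ·
    (2,5)@(5, 11): e=[44,2,72] → #
    (6,5)@(13, 11): e=[36,66,16] → #
    (7,5)@(15, 11): e=[34,82,2] → #
    (8,5)@(17, 11): e=[32,98,-12] → ·
    (2,6)@(5, 13): e=[14,6,98] → #
    (8,6)@(17, 13): e=[2,102,14] → #
    (9,6)@(19, 13): e=[0,118,0] → ·  [on edge]
  covered (17 px):
    · · · · · · · · · · ·
    · · · · · · · · · · ·
    · · · · · · · · · · ·
    · · · # · · · · · · ·
    · · · # # # · · · · ·
    · · # # # # # # · · ·
    · · # # # # # # # · ·
    · · · · · · · · · · ·
    · · · · · · · · · · ·
T3:
  2·area = 56
  edge (8, 16)→(0, 16): d=(-8,0) right/bottom  bias=-1
  edge (0, 16)→(4, 9): d=(4,-7) top-left  bias=+0
  edge (4, 9)→(8, 16): d=(4,7) right/bottom  bias=-1
    (1,5)@(3, 11): e=[40,1,15] → #
    (2,5)@(5, 11): e=[40,15,1] → #
    (3,5)@(7, 11): e=[40,29,-13] → ·
    (1,6)@(3, 13): e=[24,9,23] → #
    (3,6)@(7, 13): e=[24,37,-5] → ·
    (0,7)@(1, 15): e=[8,3,45] → #
    (3,7)@(7, 15): e=[8,45,3] → #
    (4,7)@(9, 15): e=[8,59,-11] → ·
    (0,8)@(1, 17): e=[-8,11,53] → ·
    (1,8)@(3, 17): e=[-8,25,39] → ·
    (2,8)@(5, 17): e=[-8,39,25] → ·
    (3,8)@(7, 17): e=[-8,53,11] → ·
  covered (8 px):
    · · · · · · · · · · ·
    · · · · · · · · · · ·
    · · · · · · · · · · ·
    · · · · · · · · · · ·
    · · · · · · · · · · ·
    · # # · · · · · · · ·
    · # # · · · · · · · ·
    # # # # · · · · · · ·
    · · · · · · · · · · ·

Final: [[1,5],[2,5],[1,6],[2,6],[0,7],[1,7],[2,7],[3,7]]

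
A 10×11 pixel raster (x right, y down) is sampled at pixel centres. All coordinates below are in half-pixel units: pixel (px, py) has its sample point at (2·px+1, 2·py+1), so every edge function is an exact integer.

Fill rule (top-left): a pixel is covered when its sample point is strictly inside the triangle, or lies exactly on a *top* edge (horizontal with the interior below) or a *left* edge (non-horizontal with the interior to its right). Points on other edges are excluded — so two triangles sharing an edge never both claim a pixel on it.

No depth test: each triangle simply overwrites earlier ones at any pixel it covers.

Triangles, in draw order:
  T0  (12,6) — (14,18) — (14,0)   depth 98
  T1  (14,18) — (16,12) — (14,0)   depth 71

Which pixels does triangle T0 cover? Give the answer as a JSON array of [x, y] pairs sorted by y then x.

T0:
  2·area = 36  (B↔C swapped to make it positive)
  edge (12, 6)→(14, 0): d=(2,-6) top-left  bias=+0
  edge (14, 0)→(14, 18): d=(0,18) right/bottom  bias=-1
  edge (14, 18)→(12, 6): d=(-2,-12) top-left  bias=+0
    (6,1)@(13, 3): e=[0,18,18] → #  [on edge]
    (7,1)@(15, 3): e=[12,-18,42] → ·
    (6,2)@(13, 5): e=[4,18,14] → #
    (7,2)@(15, 5): e=[16,-18,38] → ·
    (6,3)@(13, 7): e=[8,18,10] → #
    (7,3)@(15, 7): e=[20,-18,34] → ·
    (5,4)@(11, 9): e=[0,54,-18] → ·  [on edge]
    (6,4)@(13, 9): e=[12,18,6] → #
    (7,4)@(15, 9): e=[24,-18,30] → ·
    (6,5)@(13, 11): e=[16,18,2] → #
    (7,5)@(15, 11): e=[28,-18,26] → ·
    (6,6)@(13, 13): e=[20,18,-2] → ·
    (4,7)@(9, 15): e=[0,90,-54] → ·  [on edge]
    (3,10)@(7, 21): e=[0,126,-90] → ·  [on edge]
  covered (5 px):
    · · · · · · · · · ·
    · · · · · · # · · ·
    · · · · · · # · · ·
    · · · · · · # · · ·
    · · · · · · # · · ·
    · · · · · · # · · ·
    · · · · · · · · · ·
    · · · · · · · · · ·
    · · · · · · · · · ·
    · · · · · · · · · ·
    · · · · · · · · · ·
T1:
  2·area = 36  (B↔C swapped to make it positive)
  edge (14, 18)→(14, 0): d=(0,-18) top-left  bias=+0
  edge (14, 0)→(16, 12): d=(2,12) right/bottom  bias=-1
  edge (16, 12)→(14, 18): d=(-2,6) right/bottom  bias=-1
    (9,1)@(19, 3): e=[90,-54,0] → ·  [on edge]
    (7,3)@(15, 7): e=[18,2,16] → #
    (8,3)@(17, 7): e=[54,-22,4] → ·
    (7,4)@(15, 9): e=[18,6,12] → #
    (8,4)@(17, 9): e=[54,-18,0] → ·  [on edge]
    (7,5)@(15, 11): e=[18,10,8] → #
    (8,5)@(17, 11): e=[54,-14,-4] → ·
    (7,6)@(15, 13): e=[18,14,4] → #
    (8,6)@(17, 13): e=[54,-10,-8] → ·
    (7,7)@(15, 15): e=[18,18,0] → ·  [on edge]
    (6,10)@(13, 21): e=[-18,54,0] → ·  [on edge]
  covered (4 px):
    · · · · · · · · · ·
    · · · · · · · · · ·
    · · · · · · · · · ·
    · · · · · · · # · ·
    · · · · · · · # · ·
    · · · · · · · # · ·
    · · · · · · · # · ·
    · · · · · · · · · ·
    · · · · · · · · · ·
    · · · · · · · · · ·
    · · · · · · · · · ·

Answer: [[6,1],[6,2],[6,3],[6,4],[6,5]]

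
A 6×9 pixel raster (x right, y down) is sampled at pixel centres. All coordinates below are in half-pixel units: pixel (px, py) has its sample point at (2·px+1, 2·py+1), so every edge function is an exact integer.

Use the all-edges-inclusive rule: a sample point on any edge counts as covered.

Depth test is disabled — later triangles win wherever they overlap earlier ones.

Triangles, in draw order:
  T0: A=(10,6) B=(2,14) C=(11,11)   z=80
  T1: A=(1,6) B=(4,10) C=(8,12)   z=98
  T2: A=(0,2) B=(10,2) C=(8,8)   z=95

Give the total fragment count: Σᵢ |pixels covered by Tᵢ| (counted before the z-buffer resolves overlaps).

T0:
  2·area = 48  (B↔C swapped to make it positive)
  edge (10, 6)→(11, 11): d=(1,5) inclusive
  edge (11, 11)→(2, 14): d=(-9,3) inclusive
  edge (2, 14)→(10, 6): d=(8,-8) inclusive
    (4,0)@(9, 1): e=[0,96,-48] → .  [on edge]
    (5,2)@(11, 5): e=[-6,54,0] → .  [on edge]
    (4,3)@(9, 7): e=[6,42,0] → X  [on edge]
    (5,3)@(11, 7): e=[-4,36,16] → .
    (3,4)@(7, 9): e=[18,30,0] → X  [on edge]
    (5,4)@(11, 9): e=[-2,18,32] → .
    (2,5)@(5, 11): e=[30,18,0] → X  [on edge]
    (5,5)@(11, 11): e=[0,0,48] → X  [on edge]
    (1,6)@(3, 13): e=[42,6,0] → X  [on edge]
    (2,6)@(5, 13): e=[32,0,16] → X  [on edge]
    (3,6)@(7, 13): e=[22,-6,32] → .
    (4,6)@(9, 13): e=[12,-12,48] → .
    (0,7)@(1, 15): e=[54,-6,0] → .  [on edge]
  covered (9 px):
    . . . . . .
    . . . . . .
    . . . . . .
    . . . . X .
    . . . X X .
    . . X X X X
    . X X . . .
    . . . . . .
    . . . . . .
T1:
  2·area = 10  (B↔C swapped to make it positive)
  edge (1, 6)→(8, 12): d=(7,6) inclusive
  edge (8, 12)→(4, 10): d=(-4,-2) inclusive
  edge (4, 10)→(1, 6): d=(-3,-4) inclusive
  covered (0 px):
    . . . . . .
    . . . . . .
    . . . . . .
    . . . . . .
    . . . . . .
    . . . . . .
    . . . . . .
    . . . . . .
    . . . . . .
T2:
  2·area = 60
  edge (0, 2)→(10, 2): d=(10,0) inclusive
  edge (10, 2)→(8, 8): d=(-2,6) inclusive
  edge (8, 8)→(0, 2): d=(-8,-6) inclusive
    (1,1)@(3, 3): e=[10,40,10] → X
    (2,1)@(5, 3): e=[10,28,22] → X
    (3,1)@(7, 3): e=[10,16,34] → X
    (4,1)@(9, 3): e=[10,4,46] → X
    (5,1)@(11, 3): e=[10,-8,58] → .
    (1,2)@(3, 5): e=[30,36,-6] → .
    (2,2)@(5, 5): e=[30,24,6] → X
    (4,2)@(9, 5): e=[30,0,30] → X  [on edge]
    (5,2)@(11, 5): e=[30,-12,42] → .
    (2,3)@(5, 7): e=[50,20,-10] → .
    (3,3)@(7, 7): e=[50,8,2] → X
    (4,3)@(9, 7): e=[50,-4,14] → .
    (3,5)@(7, 11): e=[90,0,-30] → .  [on edge]
    (2,8)@(5, 17): e=[150,0,-90] → .  [on edge]
  covered (8 px):
    . . . . . .
    . X X X X .
    . . X X X .
    . . . X . .
    . . . . . .
    . . . . . .
    . . . . . .
    . . . . . .
    . . . . . .

Final: 17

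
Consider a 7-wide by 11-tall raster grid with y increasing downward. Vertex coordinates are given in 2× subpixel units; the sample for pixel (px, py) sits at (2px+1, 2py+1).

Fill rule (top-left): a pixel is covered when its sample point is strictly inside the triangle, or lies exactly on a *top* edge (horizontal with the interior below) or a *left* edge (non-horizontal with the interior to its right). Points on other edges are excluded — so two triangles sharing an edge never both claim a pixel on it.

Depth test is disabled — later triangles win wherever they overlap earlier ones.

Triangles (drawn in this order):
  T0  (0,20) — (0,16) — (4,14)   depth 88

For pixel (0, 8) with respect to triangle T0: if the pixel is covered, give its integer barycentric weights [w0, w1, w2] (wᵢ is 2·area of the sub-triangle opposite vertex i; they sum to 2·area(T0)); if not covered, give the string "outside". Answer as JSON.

T0:
  2·area = 16
  edge (0, 20)→(0, 16): d=(0,-4) top-left  bias=+0
  edge (0, 16)→(4, 14): d=(4,-2) top-left  bias=+0
  edge (4, 14)→(0, 20): d=(-4,6) right/bottom  bias=-1
    (1,7)@(3, 15): e=[12,2,2] → #
    (2,7)@(5, 15): e=[20,6,-10] → ·
    (0,8)@(1, 17): e=[4,6,6] → #
    (1,8)@(3, 17): e=[12,10,-6] → ·
    (0,9)@(1, 19): e=[4,14,-2] → ·
  covered (2 px):
    · · · · · · ·
    · · · · · · ·
    · · · · · · ·
    · · · · · · ·
    · · · · · · ·
    · · · · · · ·
    · · · · · · ·
    · # · · · · ·
    # · · · · · ·
    · · · · · · ·
    · · · · · · ·

Final: [6,6,4]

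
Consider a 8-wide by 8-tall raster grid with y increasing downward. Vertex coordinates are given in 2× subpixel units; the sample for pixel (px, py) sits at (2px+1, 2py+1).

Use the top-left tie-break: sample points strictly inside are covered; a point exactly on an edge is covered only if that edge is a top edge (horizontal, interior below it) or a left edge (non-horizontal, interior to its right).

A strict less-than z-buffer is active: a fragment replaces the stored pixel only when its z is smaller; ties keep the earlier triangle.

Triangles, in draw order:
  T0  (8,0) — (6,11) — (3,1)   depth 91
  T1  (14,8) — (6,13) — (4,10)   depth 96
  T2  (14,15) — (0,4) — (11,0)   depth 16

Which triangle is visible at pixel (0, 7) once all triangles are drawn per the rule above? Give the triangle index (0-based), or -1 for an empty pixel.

T0:
  2·area = 53
  edge (8, 0)→(6, 11): d=(-2,11) right/bottom  bias=-1
  edge (6, 11)→(3, 1): d=(-3,-10) top-left  bias=+0
  edge (3, 1)→(8, 0): d=(5,-1) top-left  bias=+0
    (1,0)@(3, 1): e=[53,0,0] → █  [on edge]
    (2,0)@(5, 1): e=[31,20,2] → █
    (3,0)@(7, 1): e=[9,40,4] → █
    (4,0)@(9, 1): e=[-13,60,6] → ·
    (1,1)@(3, 3): e=[49,-6,10] → ·
    (2,1)@(5, 3): e=[27,14,12] → █
    (4,1)@(9, 3): e=[-17,54,16] → ·
    (2,2)@(5, 5): e=[23,8,22] → █
    (4,2)@(9, 5): e=[-21,48,26] → ·
    (2,3)@(5, 7): e=[19,2,32] → █
    (3,3)@(7, 7): e=[-3,22,34] → ·
    (2,4)@(5, 9): e=[15,-4,42] → ·
  covered (8 px):
    · █ █ █ · · · ·
    · · █ █ · · · ·
    · · █ █ · · · ·
    · · █ · · · · ·
    · · · · · · · ·
    · · · · · · · ·
    · · · · · · · ·
    · · · · · · · ·
T1:
  2·area = 34
  edge (14, 8)→(6, 13): d=(-8,5) right/bottom  bias=-1
  edge (6, 13)→(4, 10): d=(-2,-3) top-left  bias=+0
  edge (4, 10)→(14, 8): d=(10,-2) top-left  bias=+0
    (4,4)@(9, 9): e=[17,17,0] → █  [on edge]
    (5,4)@(11, 9): e=[7,23,4] → █
    (6,4)@(13, 9): e=[-3,29,8] → ·
    (2,5)@(5, 11): e=[21,1,12] → █
    (3,5)@(7, 11): e=[11,7,16] → █
    (5,5)@(11, 11): e=[-9,19,24] → ·
    (2,6)@(5, 13): e=[5,-3,32] → ·
    (3,6)@(7, 13): e=[-5,3,36] → ·
    (4,6)@(9, 13): e=[-15,9,40] → ·
  covered (5 px):
    · · · · · · · ·
    · · · · · · · ·
    · · · · · · · ·
    · · · · · · · ·
    · · · · █ █ · ·
    · · █ █ █ · · ·
    · · · · · · · ·
    · · · · · · · ·
T2:
  2·area = 177
  edge (14, 15)→(0, 4): d=(-14,-11) top-left  bias=+0
  edge (0, 4)→(11, 0): d=(11,-4) top-left  bias=+0
  edge (11, 0)→(14, 15): d=(3,15) right/bottom  bias=-1
    (4,0)@(9, 1): e=[141,3,33] → █
    (5,0)@(11, 1): e=[163,11,3] → █
    (6,0)@(13, 1): e=[185,19,-27] → ·
    (1,1)@(3, 3): e=[47,1,129] → █
    (2,1)@(5, 3): e=[69,9,99] → █
    (3,1)@(7, 3): e=[91,17,69] → █
    (6,1)@(13, 3): e=[157,41,-21] → ·
    (1,2)@(3, 5): e=[19,23,135] → █
    (6,2)@(13, 5): e=[129,63,-15] → ·
    (1,3)@(3, 7): e=[-9,45,141] → ·
    (2,3)@(5, 7): e=[13,53,111] → █
    (6,3)@(13, 7): e=[101,85,-9] → ·
  covered (23 px):
    · · · · █ █ · ·
    · █ █ █ █ █ · ·
    · █ █ █ █ █ · ·
    · · █ █ █ █ · ·
    · · · █ █ █ · ·
    · · · · █ █ █ ·
    · · · · · · █ ·
    · · · · · · · ·

Z-buffer (winner per pixel, '.' = empty):
  . 0 0 0 2 2 . .
  . 2 2 2 2 2 . .
  . 2 2 2 2 2 . .
  . . 2 2 2 2 . .
  . . . 2 2 2 . .
  . . 1 1 2 2 2 .
  . . . . . . 2 .
  . . . . . . . .

Answer: -1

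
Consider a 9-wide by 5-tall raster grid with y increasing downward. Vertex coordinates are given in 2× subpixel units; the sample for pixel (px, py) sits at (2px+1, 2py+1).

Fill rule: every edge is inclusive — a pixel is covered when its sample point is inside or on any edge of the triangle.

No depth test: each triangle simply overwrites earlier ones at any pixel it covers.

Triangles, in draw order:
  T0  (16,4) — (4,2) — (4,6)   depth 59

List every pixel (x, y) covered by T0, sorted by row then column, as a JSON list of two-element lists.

T0:
  2·area = 48  (B↔C swapped to make it positive)
  edge (16, 4)→(4, 6): d=(-12,2) inclusive
  edge (4, 6)→(4, 2): d=(0,-4) inclusive
  edge (4, 2)→(16, 4): d=(12,2) inclusive
    (2,1)@(5, 3): e=[34,4,10] → █
    (3,1)@(7, 3): e=[30,12,6] → █
    (4,1)@(9, 3): e=[26,20,2] → █
    (5,1)@(11, 3): e=[22,28,-2] → ·
    (2,2)@(5, 5): e=[10,4,34] → █
    (5,2)@(11, 5): e=[-2,28,22] → ·
    (2,3)@(5, 7): e=[-14,4,58] → ·
    (3,3)@(7, 7): e=[-18,12,54] → ·
    (4,3)@(9, 7): e=[-22,20,50] → ·
  covered (6 px):
    · · · · · · · · ·
    · · █ █ █ · · · ·
    · · █ █ █ · · · ·
    · · · · · · · · ·
    · · · · · · · · ·

Final: [[2,1],[3,1],[4,1],[2,2],[3,2],[4,2]]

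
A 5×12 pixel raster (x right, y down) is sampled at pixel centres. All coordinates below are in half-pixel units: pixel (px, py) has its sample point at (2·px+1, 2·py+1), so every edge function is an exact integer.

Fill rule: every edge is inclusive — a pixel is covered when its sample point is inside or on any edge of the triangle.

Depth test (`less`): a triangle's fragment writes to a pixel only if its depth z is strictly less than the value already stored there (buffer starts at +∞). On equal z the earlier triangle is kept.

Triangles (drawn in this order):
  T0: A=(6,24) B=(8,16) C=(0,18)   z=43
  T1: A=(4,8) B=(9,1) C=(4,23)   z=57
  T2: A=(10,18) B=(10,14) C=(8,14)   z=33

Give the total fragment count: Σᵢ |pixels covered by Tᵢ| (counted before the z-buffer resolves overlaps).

T0:
  2·area = 60  (B↔C swapped to make it positive)
  edge (6, 24)→(0, 18): d=(-6,-6) inclusive
  edge (0, 18)→(8, 16): d=(8,-2) inclusive
  edge (8, 16)→(6, 24): d=(-2,8) inclusive
    (2,8)@(5, 17): e=[36,2,22] → #
    (3,8)@(7, 17): e=[48,6,6] → #
    (4,8)@(9, 17): e=[60,10,-10] → ·
    (0,9)@(1, 19): e=[0,10,50] → #  [on edge]
    (1,9)@(3, 19): e=[12,14,34] → #
    (4,9)@(9, 19): e=[48,26,-14] → ·
    (0,10)@(1, 21): e=[-12,26,46] → ·
    (1,10)@(3, 21): e=[0,30,30] → #  [on edge]
    (3,10)@(7, 21): e=[24,38,-2] → ·
    (1,11)@(3, 23): e=[-12,46,26] → ·
    (2,11)@(5, 23): e=[0,50,10] → #  [on edge]
    (3,11)@(7, 23): e=[12,54,-6] → ·
  covered (9 px):
    · · · · ·
    · · · · ·
    · · · · ·
    · · · · ·
    · · · · ·
    · · · · ·
    · · · · ·
    · · · · ·
    · · # # ·
    # # # # ·
    · # # · ·
    · · # · ·
T1:
  2·area = 75
  edge (4, 8)→(9, 1): d=(5,-7) inclusive
  edge (9, 1)→(4, 23): d=(-5,22) inclusive
  edge (4, 23)→(4, 8): d=(0,-15) inclusive
    (4,0)@(9, 1): e=[0,0,75] → #  [on edge]
    (4,1)@(9, 3): e=[10,-10,75] → ·
    (3,2)@(7, 5): e=[6,24,45] → #
    (4,2)@(9, 5): e=[20,-20,75] → ·
    (2,3)@(5, 7): e=[2,58,15] → #
    (4,3)@(9, 7): e=[30,-30,75] → ·
    (2,4)@(5, 9): e=[12,48,15] → #
    (4,4)@(9, 9): e=[40,-40,75] → ·
    (2,5)@(5, 11): e=[22,38,15] → #
    (3,5)@(7, 11): e=[36,-6,45] → ·
    (2,6)@(5, 13): e=[32,28,15] → #
    (3,6)@(7, 13): e=[46,-16,45] → ·
  covered (10 px):
    · · · · #
    · · · · ·
    · · · # ·
    · · # # ·
    · · # # ·
    · · # · ·
    · · # · ·
    · · # · ·
    · · # · ·
    · · · · ·
    · · · · ·
    · · · · ·
T2:
  2·area = 8  (B↔C swapped to make it positive)
  edge (10, 18)→(8, 14): d=(-2,-4) inclusive
  edge (8, 14)→(10, 14): d=(2,0) inclusive
  edge (10, 14)→(10, 18): d=(0,4) inclusive
    (4,7)@(9, 15): e=[2,2,4] → #
    (4,8)@(9, 17): e=[-2,6,4] → ·
  covered (1 px):
    · · · · ·
    · · · · ·
    · · · · ·
    · · · · ·
    · · · · ·
    · · · · ·
    · · · · ·
    · · · · #
    · · · · ·
    · · · · ·
    · · · · ·
    · · · · ·

Result: 20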